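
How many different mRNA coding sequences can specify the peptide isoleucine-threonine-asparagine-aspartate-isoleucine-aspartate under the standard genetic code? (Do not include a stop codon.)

Ile: 3 codons.
Thr: 4 codons.
Asn: 2 codons.
Asp: 2 codons.
Ile: 3 codons.
Asp: 2 codons.
3 × 4 × 2 × 2 × 3 × 2 = 288.

288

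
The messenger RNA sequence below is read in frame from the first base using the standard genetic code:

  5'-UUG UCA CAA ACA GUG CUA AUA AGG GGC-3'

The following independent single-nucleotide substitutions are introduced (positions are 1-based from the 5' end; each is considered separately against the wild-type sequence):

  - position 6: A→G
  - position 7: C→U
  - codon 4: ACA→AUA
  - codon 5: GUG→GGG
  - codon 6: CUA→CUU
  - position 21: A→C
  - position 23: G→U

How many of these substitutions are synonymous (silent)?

Codon 2: UCA (Ser) → UCG (Ser) — synonymous.
Codon 3: CAA (Gln) → UAA (Stop) — nonsense.
Codon 4: ACA (Thr) → AUA (Ile) — missense.
Codon 5: GUG (Val) → GGG (Gly) — missense.
Codon 6: CUA (Leu) → CUU (Leu) — synonymous.
Codon 7: AUA (Ile) → AUC (Ile) — synonymous.
Codon 8: AGG (Arg) → AUG (Met) — missense.
Synonymous: 3 of 7.

3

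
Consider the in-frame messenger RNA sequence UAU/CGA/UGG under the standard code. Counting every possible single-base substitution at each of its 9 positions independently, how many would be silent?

5

Codon 1 (UAU, Tyr): 1 synonymous substitution.
Codon 2 (CGA, Arg): 4 synonymous substitutions.
Codon 3 (UGG, Trp): 0 synonymous substitutions.
Total: 1 + 4 + 0 = 5.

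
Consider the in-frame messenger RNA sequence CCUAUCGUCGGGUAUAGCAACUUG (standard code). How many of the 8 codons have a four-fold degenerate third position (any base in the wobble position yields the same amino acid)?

3

Codon 1 CCU (Pro): third position 4-fold.
Codon 2 AUC (Ile): third position 3-fold.
Codon 3 GUC (Val): third position 4-fold.
Codon 4 GGG (Gly): third position 4-fold.
Codon 5 UAU (Tyr): third position 2-fold.
Codon 6 AGC (Ser): third position 2-fold.
Codon 7 AAC (Asn): third position 2-fold.
Codon 8 UUG (Leu): third position 2-fold.
Four-fold degenerate third positions: 3.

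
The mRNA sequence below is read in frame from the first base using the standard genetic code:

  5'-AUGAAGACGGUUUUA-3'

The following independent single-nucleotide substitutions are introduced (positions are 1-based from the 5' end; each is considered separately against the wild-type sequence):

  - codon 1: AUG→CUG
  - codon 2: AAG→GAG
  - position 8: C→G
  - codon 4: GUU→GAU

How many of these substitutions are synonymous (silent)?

0

Codon 1: AUG (Met) → CUG (Leu) — missense.
Codon 2: AAG (Lys) → GAG (Glu) — missense.
Codon 3: ACG (Thr) → AGG (Arg) — missense.
Codon 4: GUU (Val) → GAU (Asp) — missense.
Synonymous: 0 of 4.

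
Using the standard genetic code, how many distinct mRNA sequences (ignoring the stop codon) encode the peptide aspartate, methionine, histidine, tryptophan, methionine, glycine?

16

Asp: 2 codons.
Met: 1 codon.
His: 2 codons.
Trp: 1 codon.
Met: 1 codon.
Gly: 4 codons.
2 × 1 × 2 × 1 × 1 × 4 = 16.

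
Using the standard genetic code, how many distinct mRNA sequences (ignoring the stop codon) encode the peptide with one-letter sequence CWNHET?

64

Cys: 2 codons.
Trp: 1 codon.
Asn: 2 codons.
His: 2 codons.
Glu: 2 codons.
Thr: 4 codons.
2 × 1 × 2 × 2 × 2 × 4 = 64.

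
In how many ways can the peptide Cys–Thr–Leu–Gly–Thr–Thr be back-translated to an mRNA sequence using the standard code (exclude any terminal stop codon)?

3072

Cys: 2 codons.
Thr: 4 codons.
Leu: 6 codons.
Gly: 4 codons.
Thr: 4 codons.
Thr: 4 codons.
2 × 4 × 6 × 4 × 4 × 4 = 3072.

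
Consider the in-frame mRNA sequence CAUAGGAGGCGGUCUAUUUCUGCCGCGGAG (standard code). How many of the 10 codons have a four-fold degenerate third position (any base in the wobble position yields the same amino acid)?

Codon 1 CAU (His): third position 2-fold.
Codon 2 AGG (Arg): third position 2-fold.
Codon 3 AGG (Arg): third position 2-fold.
Codon 4 CGG (Arg): third position 4-fold.
Codon 5 UCU (Ser): third position 4-fold.
Codon 6 AUU (Ile): third position 3-fold.
Codon 7 UCU (Ser): third position 4-fold.
Codon 8 GCC (Ala): third position 4-fold.
Codon 9 GCG (Ala): third position 4-fold.
Codon 10 GAG (Glu): third position 2-fold.
Four-fold degenerate third positions: 5.

5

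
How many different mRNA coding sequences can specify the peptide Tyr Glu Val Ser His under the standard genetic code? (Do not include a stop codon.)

192

Tyr: 2 codons.
Glu: 2 codons.
Val: 4 codons.
Ser: 6 codons.
His: 2 codons.
2 × 2 × 4 × 6 × 2 = 192.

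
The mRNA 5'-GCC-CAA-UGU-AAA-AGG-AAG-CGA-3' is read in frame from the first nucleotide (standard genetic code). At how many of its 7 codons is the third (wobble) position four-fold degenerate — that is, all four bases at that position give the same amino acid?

Codon 1 GCC (Ala): third position 4-fold.
Codon 2 CAA (Gln): third position 2-fold.
Codon 3 UGU (Cys): third position 2-fold.
Codon 4 AAA (Lys): third position 2-fold.
Codon 5 AGG (Arg): third position 2-fold.
Codon 6 AAG (Lys): third position 2-fold.
Codon 7 CGA (Arg): third position 4-fold.
Four-fold degenerate third positions: 2.

2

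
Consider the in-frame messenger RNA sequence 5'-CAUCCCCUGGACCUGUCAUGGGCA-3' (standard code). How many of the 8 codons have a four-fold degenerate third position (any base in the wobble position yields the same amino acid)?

Codon 1 CAU (His): third position 2-fold.
Codon 2 CCC (Pro): third position 4-fold.
Codon 3 CUG (Leu): third position 4-fold.
Codon 4 GAC (Asp): third position 2-fold.
Codon 5 CUG (Leu): third position 4-fold.
Codon 6 UCA (Ser): third position 4-fold.
Codon 7 UGG (Trp): third position 1-fold.
Codon 8 GCA (Ala): third position 4-fold.
Four-fold degenerate third positions: 5.

5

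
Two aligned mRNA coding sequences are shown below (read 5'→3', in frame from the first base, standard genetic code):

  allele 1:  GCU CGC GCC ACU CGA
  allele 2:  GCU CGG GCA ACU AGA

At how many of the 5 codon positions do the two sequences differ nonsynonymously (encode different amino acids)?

0

Codon 1: GCU Ala / GCU Ala — identical.
Codon 2: CGC Arg / CGG Arg — synonymous.
Codon 3: GCC Ala / GCA Ala — synonymous.
Codon 4: ACU Thr / ACU Thr — identical.
Codon 5: CGA Arg / AGA Arg — synonymous.
Nonsynonymous differences: 0.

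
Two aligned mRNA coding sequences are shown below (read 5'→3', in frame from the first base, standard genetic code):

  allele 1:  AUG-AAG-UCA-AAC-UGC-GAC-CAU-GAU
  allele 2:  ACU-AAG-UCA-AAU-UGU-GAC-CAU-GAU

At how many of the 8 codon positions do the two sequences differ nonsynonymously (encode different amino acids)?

1

Codon 1: AUG Met / ACU Thr — nonsynonymous.
Codon 2: AAG Lys / AAG Lys — identical.
Codon 3: UCA Ser / UCA Ser — identical.
Codon 4: AAC Asn / AAU Asn — synonymous.
Codon 5: UGC Cys / UGU Cys — synonymous.
Codon 6: GAC Asp / GAC Asp — identical.
Codon 7: CAU His / CAU His — identical.
Codon 8: GAU Asp / GAU Asp — identical.
Nonsynonymous differences: 1.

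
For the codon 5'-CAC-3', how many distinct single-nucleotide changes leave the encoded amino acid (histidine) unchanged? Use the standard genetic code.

Position 1: none → 0 synonymous.
Position 2: none → 0 synonymous.
Position 3: CAU → 1 synonymous.
Total: 0 + 0 + 1 = 1.

1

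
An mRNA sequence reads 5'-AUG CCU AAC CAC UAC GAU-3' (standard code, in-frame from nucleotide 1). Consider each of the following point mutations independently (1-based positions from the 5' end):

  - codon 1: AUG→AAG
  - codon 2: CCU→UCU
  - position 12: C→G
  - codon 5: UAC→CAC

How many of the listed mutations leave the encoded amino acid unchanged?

0

Codon 1: AUG (Met) → AAG (Lys) — missense.
Codon 2: CCU (Pro) → UCU (Ser) — missense.
Codon 4: CAC (His) → CAG (Gln) — missense.
Codon 5: UAC (Tyr) → CAC (His) — missense.
Synonymous: 0 of 4.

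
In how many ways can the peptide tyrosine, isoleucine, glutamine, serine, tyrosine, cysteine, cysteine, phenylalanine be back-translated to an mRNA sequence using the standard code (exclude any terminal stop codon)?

Tyr: 2 codons.
Ile: 3 codons.
Gln: 2 codons.
Ser: 6 codons.
Tyr: 2 codons.
Cys: 2 codons.
Cys: 2 codons.
Phe: 2 codons.
2 × 3 × 2 × 6 × 2 × 2 × 2 × 2 = 1152.

1152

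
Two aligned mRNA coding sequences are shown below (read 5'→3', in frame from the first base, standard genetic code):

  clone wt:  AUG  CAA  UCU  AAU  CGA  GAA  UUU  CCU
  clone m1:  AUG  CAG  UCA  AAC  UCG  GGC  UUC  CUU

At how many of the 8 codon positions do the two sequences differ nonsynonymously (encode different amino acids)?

3

Codon 1: AUG Met / AUG Met — identical.
Codon 2: CAA Gln / CAG Gln — synonymous.
Codon 3: UCU Ser / UCA Ser — synonymous.
Codon 4: AAU Asn / AAC Asn — synonymous.
Codon 5: CGA Arg / UCG Ser — nonsynonymous.
Codon 6: GAA Glu / GGC Gly — nonsynonymous.
Codon 7: UUU Phe / UUC Phe — synonymous.
Codon 8: CCU Pro / CUU Leu — nonsynonymous.
Nonsynonymous differences: 3.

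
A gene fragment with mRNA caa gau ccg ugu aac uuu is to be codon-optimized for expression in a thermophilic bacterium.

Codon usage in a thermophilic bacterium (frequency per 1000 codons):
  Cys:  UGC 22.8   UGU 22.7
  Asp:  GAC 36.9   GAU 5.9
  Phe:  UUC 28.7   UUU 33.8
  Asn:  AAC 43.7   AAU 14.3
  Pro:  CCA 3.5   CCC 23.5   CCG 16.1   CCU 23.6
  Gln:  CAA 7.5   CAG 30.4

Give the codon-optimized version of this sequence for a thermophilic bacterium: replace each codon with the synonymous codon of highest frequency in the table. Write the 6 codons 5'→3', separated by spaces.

CAG GAC CCU UGC AAC UUU

Codon 1 (Gln): best is CAG at 30.4.
Codon 2 (Asp): best is GAC at 36.9.
Codon 3 (Pro): best is CCU at 23.6.
Codon 4 (Cys): best is UGC at 22.8.
Codon 5 (Asn): best is AAC at 43.7.
Codon 6 (Phe): best is UUU at 33.8.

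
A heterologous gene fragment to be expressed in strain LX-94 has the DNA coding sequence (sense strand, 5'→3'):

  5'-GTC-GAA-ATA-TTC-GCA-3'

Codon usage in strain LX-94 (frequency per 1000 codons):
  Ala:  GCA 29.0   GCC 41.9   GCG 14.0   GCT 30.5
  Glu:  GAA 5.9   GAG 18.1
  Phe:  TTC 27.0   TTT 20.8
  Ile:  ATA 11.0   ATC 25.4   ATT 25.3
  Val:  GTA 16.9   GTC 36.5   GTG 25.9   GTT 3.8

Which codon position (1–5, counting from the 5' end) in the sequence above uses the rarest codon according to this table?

2

Codon 1 GTC (Val): 36.5 per 1000.
Codon 2 GAA (Glu): 5.9 per 1000.
Codon 3 ATA (Ile): 11.0 per 1000.
Codon 4 TTC (Phe): 27.0 per 1000.
Codon 5 GCA (Ala): 29.0 per 1000.
Lowest frequency is 5.9 at codon 2.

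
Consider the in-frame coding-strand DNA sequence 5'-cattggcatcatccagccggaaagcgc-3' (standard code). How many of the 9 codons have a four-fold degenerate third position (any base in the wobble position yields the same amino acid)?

Codon 1 CAT (His): third position 2-fold.
Codon 2 TGG (Trp): third position 1-fold.
Codon 3 CAT (His): third position 2-fold.
Codon 4 CAT (His): third position 2-fold.
Codon 5 CCA (Pro): third position 4-fold.
Codon 6 GCC (Ala): third position 4-fold.
Codon 7 GGA (Gly): third position 4-fold.
Codon 8 AAG (Lys): third position 2-fold.
Codon 9 CGC (Arg): third position 4-fold.
Four-fold degenerate third positions: 4.

4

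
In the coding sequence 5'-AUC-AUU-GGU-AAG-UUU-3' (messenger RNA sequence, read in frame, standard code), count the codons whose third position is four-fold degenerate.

Codon 1 AUC (Ile): third position 3-fold.
Codon 2 AUU (Ile): third position 3-fold.
Codon 3 GGU (Gly): third position 4-fold.
Codon 4 AAG (Lys): third position 2-fold.
Codon 5 UUU (Phe): third position 2-fold.
Four-fold degenerate third positions: 1.

1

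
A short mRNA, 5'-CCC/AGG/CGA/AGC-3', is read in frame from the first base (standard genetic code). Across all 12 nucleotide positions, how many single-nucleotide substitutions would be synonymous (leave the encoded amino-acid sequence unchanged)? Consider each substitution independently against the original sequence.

10

Codon 1 (CCC, Pro): 3 synonymous substitutions.
Codon 2 (AGG, Arg): 2 synonymous substitutions.
Codon 3 (CGA, Arg): 4 synonymous substitutions.
Codon 4 (AGC, Ser): 1 synonymous substitution.
Total: 3 + 2 + 4 + 1 = 10.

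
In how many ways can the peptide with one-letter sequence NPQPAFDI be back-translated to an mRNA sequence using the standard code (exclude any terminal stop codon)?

3072

Asn: 2 codons.
Pro: 4 codons.
Gln: 2 codons.
Pro: 4 codons.
Ala: 4 codons.
Phe: 2 codons.
Asp: 2 codons.
Ile: 3 codons.
2 × 4 × 2 × 4 × 4 × 2 × 2 × 3 = 3072.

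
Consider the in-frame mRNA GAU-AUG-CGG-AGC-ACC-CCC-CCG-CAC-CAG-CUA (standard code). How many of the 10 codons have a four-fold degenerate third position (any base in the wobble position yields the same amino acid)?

5

Codon 1 GAU (Asp): third position 2-fold.
Codon 2 AUG (Met): third position 1-fold.
Codon 3 CGG (Arg): third position 4-fold.
Codon 4 AGC (Ser): third position 2-fold.
Codon 5 ACC (Thr): third position 4-fold.
Codon 6 CCC (Pro): third position 4-fold.
Codon 7 CCG (Pro): third position 4-fold.
Codon 8 CAC (His): third position 2-fold.
Codon 9 CAG (Gln): third position 2-fold.
Codon 10 CUA (Leu): third position 4-fold.
Four-fold degenerate third positions: 5.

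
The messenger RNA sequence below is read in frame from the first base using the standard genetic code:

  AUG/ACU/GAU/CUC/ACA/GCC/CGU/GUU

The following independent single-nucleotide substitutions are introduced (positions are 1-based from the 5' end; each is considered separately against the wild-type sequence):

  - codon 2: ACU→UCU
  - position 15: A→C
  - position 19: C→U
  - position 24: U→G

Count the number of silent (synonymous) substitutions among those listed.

2

Codon 2: ACU (Thr) → UCU (Ser) — missense.
Codon 5: ACA (Thr) → ACC (Thr) — synonymous.
Codon 7: CGU (Arg) → UGU (Cys) — missense.
Codon 8: GUU (Val) → GUG (Val) — synonymous.
Synonymous: 2 of 4.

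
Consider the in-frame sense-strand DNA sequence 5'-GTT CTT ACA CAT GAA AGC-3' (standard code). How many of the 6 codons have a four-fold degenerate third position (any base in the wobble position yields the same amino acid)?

Codon 1 GTT (Val): third position 4-fold.
Codon 2 CTT (Leu): third position 4-fold.
Codon 3 ACA (Thr): third position 4-fold.
Codon 4 CAT (His): third position 2-fold.
Codon 5 GAA (Glu): third position 2-fold.
Codon 6 AGC (Ser): third position 2-fold.
Four-fold degenerate third positions: 3.

3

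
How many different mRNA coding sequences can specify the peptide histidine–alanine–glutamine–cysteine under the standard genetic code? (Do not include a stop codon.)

32

His: 2 codons.
Ala: 4 codons.
Gln: 2 codons.
Cys: 2 codons.
2 × 4 × 2 × 2 = 32.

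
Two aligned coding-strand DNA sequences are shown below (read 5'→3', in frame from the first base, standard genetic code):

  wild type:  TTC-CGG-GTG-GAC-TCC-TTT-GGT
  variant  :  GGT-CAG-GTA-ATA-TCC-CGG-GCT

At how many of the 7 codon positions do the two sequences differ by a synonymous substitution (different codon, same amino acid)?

1

Codon 1: TTC Phe / GGT Gly — nonsynonymous.
Codon 2: CGG Arg / CAG Gln — nonsynonymous.
Codon 3: GTG Val / GTA Val — synonymous.
Codon 4: GAC Asp / ATA Ile — nonsynonymous.
Codon 5: TCC Ser / TCC Ser — identical.
Codon 6: TTT Phe / CGG Arg — nonsynonymous.
Codon 7: GGT Gly / GCT Ala — nonsynonymous.
Synonymous differences: 1.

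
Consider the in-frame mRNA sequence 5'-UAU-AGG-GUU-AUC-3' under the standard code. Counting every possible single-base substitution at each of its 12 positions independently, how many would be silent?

Codon 1 (UAU, Tyr): 1 synonymous substitution.
Codon 2 (AGG, Arg): 2 synonymous substitutions.
Codon 3 (GUU, Val): 3 synonymous substitutions.
Codon 4 (AUC, Ile): 2 synonymous substitutions.
Total: 1 + 2 + 3 + 2 = 8.

8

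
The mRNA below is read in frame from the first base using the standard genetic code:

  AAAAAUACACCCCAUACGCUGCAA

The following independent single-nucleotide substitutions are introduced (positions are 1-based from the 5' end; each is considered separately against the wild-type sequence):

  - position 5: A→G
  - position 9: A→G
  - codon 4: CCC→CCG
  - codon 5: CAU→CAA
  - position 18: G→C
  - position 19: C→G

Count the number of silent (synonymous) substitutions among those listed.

3

Codon 2: AAU (Asn) → AGU (Ser) — missense.
Codon 3: ACA (Thr) → ACG (Thr) — synonymous.
Codon 4: CCC (Pro) → CCG (Pro) — synonymous.
Codon 5: CAU (His) → CAA (Gln) — missense.
Codon 6: ACG (Thr) → ACC (Thr) — synonymous.
Codon 7: CUG (Leu) → GUG (Val) — missense.
Synonymous: 3 of 6.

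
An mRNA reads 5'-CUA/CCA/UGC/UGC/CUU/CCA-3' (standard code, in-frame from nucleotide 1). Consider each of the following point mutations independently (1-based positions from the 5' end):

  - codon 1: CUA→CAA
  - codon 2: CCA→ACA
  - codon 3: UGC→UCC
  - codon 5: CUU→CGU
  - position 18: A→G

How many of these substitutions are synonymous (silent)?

Codon 1: CUA (Leu) → CAA (Gln) — missense.
Codon 2: CCA (Pro) → ACA (Thr) — missense.
Codon 3: UGC (Cys) → UCC (Ser) — missense.
Codon 5: CUU (Leu) → CGU (Arg) — missense.
Codon 6: CCA (Pro) → CCG (Pro) — synonymous.
Synonymous: 1 of 5.

1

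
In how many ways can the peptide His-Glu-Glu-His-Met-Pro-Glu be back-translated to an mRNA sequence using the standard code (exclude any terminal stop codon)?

128

His: 2 codons.
Glu: 2 codons.
Glu: 2 codons.
His: 2 codons.
Met: 1 codon.
Pro: 4 codons.
Glu: 2 codons.
2 × 2 × 2 × 2 × 1 × 4 × 2 = 128.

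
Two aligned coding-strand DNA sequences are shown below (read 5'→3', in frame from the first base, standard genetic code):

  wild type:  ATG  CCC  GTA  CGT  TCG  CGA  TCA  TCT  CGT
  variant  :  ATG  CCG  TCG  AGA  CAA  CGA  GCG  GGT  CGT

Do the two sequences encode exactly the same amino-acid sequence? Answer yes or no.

Codon 1: ATG Met / ATG Met — identical.
Codon 2: CCC Pro / CCG Pro — synonymous.
Codon 3: GTA Val / TCG Ser — nonsynonymous.
Codon 4: CGT Arg / AGA Arg — synonymous.
Codon 5: TCG Ser / CAA Gln — nonsynonymous.
Codon 6: CGA Arg / CGA Arg — identical.
Codon 7: TCA Ser / GCG Ala — nonsynonymous.
Codon 8: TCT Ser / GGT Gly — nonsynonymous.
Codon 9: CGT Arg / CGT Arg — identical.
Nonsynonymous differences: 4 → different protein.

no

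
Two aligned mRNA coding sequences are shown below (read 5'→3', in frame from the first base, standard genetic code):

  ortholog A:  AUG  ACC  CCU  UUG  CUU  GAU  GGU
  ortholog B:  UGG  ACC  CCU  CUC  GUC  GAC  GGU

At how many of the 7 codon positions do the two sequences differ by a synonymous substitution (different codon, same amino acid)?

Codon 1: AUG Met / UGG Trp — nonsynonymous.
Codon 2: ACC Thr / ACC Thr — identical.
Codon 3: CCU Pro / CCU Pro — identical.
Codon 4: UUG Leu / CUC Leu — synonymous.
Codon 5: CUU Leu / GUC Val — nonsynonymous.
Codon 6: GAU Asp / GAC Asp — synonymous.
Codon 7: GGU Gly / GGU Gly — identical.
Synonymous differences: 2.

2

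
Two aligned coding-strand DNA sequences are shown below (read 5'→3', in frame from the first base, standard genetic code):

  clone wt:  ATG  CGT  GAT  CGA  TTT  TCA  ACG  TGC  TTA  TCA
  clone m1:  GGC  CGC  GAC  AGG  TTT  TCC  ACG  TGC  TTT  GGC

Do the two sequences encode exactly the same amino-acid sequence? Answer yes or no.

no

Codon 1: ATG Met / GGC Gly — nonsynonymous.
Codon 2: CGT Arg / CGC Arg — synonymous.
Codon 3: GAT Asp / GAC Asp — synonymous.
Codon 4: CGA Arg / AGG Arg — synonymous.
Codon 5: TTT Phe / TTT Phe — identical.
Codon 6: TCA Ser / TCC Ser — synonymous.
Codon 7: ACG Thr / ACG Thr — identical.
Codon 8: TGC Cys / TGC Cys — identical.
Codon 9: TTA Leu / TTT Phe — nonsynonymous.
Codon 10: TCA Ser / GGC Gly — nonsynonymous.
Nonsynonymous differences: 3 → different protein.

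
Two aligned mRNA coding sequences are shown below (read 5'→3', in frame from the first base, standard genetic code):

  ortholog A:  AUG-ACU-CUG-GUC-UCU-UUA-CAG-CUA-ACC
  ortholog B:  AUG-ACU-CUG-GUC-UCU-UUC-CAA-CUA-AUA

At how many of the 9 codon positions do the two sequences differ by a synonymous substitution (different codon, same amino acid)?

Codon 1: AUG Met / AUG Met — identical.
Codon 2: ACU Thr / ACU Thr — identical.
Codon 3: CUG Leu / CUG Leu — identical.
Codon 4: GUC Val / GUC Val — identical.
Codon 5: UCU Ser / UCU Ser — identical.
Codon 6: UUA Leu / UUC Phe — nonsynonymous.
Codon 7: CAG Gln / CAA Gln — synonymous.
Codon 8: CUA Leu / CUA Leu — identical.
Codon 9: ACC Thr / AUA Ile — nonsynonymous.
Synonymous differences: 1.

1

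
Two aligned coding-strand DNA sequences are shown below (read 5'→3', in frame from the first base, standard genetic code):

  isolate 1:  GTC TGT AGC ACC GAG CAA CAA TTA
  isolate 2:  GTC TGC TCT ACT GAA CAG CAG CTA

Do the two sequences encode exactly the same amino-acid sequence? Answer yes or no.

Codon 1: GTC Val / GTC Val — identical.
Codon 2: TGT Cys / TGC Cys — synonymous.
Codon 3: AGC Ser / TCT Ser — synonymous.
Codon 4: ACC Thr / ACT Thr — synonymous.
Codon 5: GAG Glu / GAA Glu — synonymous.
Codon 6: CAA Gln / CAG Gln — synonymous.
Codon 7: CAA Gln / CAG Gln — synonymous.
Codon 8: TTA Leu / CTA Leu — synonymous.
Nonsynonymous differences: 0 → same protein.

yes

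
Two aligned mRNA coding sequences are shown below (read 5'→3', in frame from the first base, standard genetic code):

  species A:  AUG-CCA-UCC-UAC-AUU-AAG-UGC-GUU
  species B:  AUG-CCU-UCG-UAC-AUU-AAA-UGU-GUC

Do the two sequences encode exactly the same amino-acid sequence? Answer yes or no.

yes

Codon 1: AUG Met / AUG Met — identical.
Codon 2: CCA Pro / CCU Pro — synonymous.
Codon 3: UCC Ser / UCG Ser — synonymous.
Codon 4: UAC Tyr / UAC Tyr — identical.
Codon 5: AUU Ile / AUU Ile — identical.
Codon 6: AAG Lys / AAA Lys — synonymous.
Codon 7: UGC Cys / UGU Cys — synonymous.
Codon 8: GUU Val / GUC Val — synonymous.
Nonsynonymous differences: 0 → same protein.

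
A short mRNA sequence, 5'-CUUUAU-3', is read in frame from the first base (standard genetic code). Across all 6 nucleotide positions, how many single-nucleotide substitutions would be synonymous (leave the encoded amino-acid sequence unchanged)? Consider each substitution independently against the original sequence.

4

Codon 1 (CUU, Leu): 3 synonymous substitutions.
Codon 2 (UAU, Tyr): 1 synonymous substitution.
Total: 3 + 1 = 4.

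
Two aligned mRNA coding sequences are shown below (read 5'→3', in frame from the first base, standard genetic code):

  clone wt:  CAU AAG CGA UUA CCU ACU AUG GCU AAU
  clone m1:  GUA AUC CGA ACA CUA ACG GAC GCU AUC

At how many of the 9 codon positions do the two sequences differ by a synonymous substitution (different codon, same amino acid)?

1

Codon 1: CAU His / GUA Val — nonsynonymous.
Codon 2: AAG Lys / AUC Ile — nonsynonymous.
Codon 3: CGA Arg / CGA Arg — identical.
Codon 4: UUA Leu / ACA Thr — nonsynonymous.
Codon 5: CCU Pro / CUA Leu — nonsynonymous.
Codon 6: ACU Thr / ACG Thr — synonymous.
Codon 7: AUG Met / GAC Asp — nonsynonymous.
Codon 8: GCU Ala / GCU Ala — identical.
Codon 9: AAU Asn / AUC Ile — nonsynonymous.
Synonymous differences: 1.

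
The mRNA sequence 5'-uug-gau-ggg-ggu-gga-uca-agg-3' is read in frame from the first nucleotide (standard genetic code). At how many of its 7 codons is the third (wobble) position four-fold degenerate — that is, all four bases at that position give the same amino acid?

Codon 1 UUG (Leu): third position 2-fold.
Codon 2 GAU (Asp): third position 2-fold.
Codon 3 GGG (Gly): third position 4-fold.
Codon 4 GGU (Gly): third position 4-fold.
Codon 5 GGA (Gly): third position 4-fold.
Codon 6 UCA (Ser): third position 4-fold.
Codon 7 AGG (Arg): third position 2-fold.
Four-fold degenerate third positions: 4.

4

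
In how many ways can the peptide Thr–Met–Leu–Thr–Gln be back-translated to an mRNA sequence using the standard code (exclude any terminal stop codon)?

Thr: 4 codons.
Met: 1 codon.
Leu: 6 codons.
Thr: 4 codons.
Gln: 2 codons.
4 × 1 × 6 × 4 × 2 = 192.

192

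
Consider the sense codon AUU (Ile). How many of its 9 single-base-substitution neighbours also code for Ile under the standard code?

Position 1: none → 0 synonymous.
Position 2: none → 0 synonymous.
Position 3: AUC, AUA → 2 synonymous.
Total: 0 + 0 + 2 = 2.

2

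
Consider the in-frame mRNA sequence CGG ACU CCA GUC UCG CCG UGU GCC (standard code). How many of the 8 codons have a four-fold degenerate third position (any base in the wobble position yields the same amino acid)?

7

Codon 1 CGG (Arg): third position 4-fold.
Codon 2 ACU (Thr): third position 4-fold.
Codon 3 CCA (Pro): third position 4-fold.
Codon 4 GUC (Val): third position 4-fold.
Codon 5 UCG (Ser): third position 4-fold.
Codon 6 CCG (Pro): third position 4-fold.
Codon 7 UGU (Cys): third position 2-fold.
Codon 8 GCC (Ala): third position 4-fold.
Four-fold degenerate third positions: 7.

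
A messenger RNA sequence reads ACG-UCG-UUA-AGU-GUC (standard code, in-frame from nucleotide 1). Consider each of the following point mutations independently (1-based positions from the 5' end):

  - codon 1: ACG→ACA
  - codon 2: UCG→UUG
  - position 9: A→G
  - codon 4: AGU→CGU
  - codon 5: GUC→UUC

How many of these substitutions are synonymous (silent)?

Codon 1: ACG (Thr) → ACA (Thr) — synonymous.
Codon 2: UCG (Ser) → UUG (Leu) — missense.
Codon 3: UUA (Leu) → UUG (Leu) — synonymous.
Codon 4: AGU (Ser) → CGU (Arg) — missense.
Codon 5: GUC (Val) → UUC (Phe) — missense.
Synonymous: 2 of 5.

2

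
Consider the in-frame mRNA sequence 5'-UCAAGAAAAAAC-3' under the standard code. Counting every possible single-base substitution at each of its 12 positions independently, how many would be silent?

7

Codon 1 (UCA, Ser): 3 synonymous substitutions.
Codon 2 (AGA, Arg): 2 synonymous substitutions.
Codon 3 (AAA, Lys): 1 synonymous substitution.
Codon 4 (AAC, Asn): 1 synonymous substitution.
Total: 3 + 2 + 1 + 1 = 7.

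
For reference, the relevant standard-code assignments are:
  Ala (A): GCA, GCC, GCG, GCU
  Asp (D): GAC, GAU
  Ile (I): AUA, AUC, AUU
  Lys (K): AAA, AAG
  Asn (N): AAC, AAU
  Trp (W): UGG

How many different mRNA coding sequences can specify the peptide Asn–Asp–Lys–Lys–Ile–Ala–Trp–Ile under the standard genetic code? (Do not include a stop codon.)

Asn: 2 codons.
Asp: 2 codons.
Lys: 2 codons.
Lys: 2 codons.
Ile: 3 codons.
Ala: 4 codons.
Trp: 1 codon.
Ile: 3 codons.
2 × 2 × 2 × 2 × 3 × 4 × 1 × 3 = 576.

576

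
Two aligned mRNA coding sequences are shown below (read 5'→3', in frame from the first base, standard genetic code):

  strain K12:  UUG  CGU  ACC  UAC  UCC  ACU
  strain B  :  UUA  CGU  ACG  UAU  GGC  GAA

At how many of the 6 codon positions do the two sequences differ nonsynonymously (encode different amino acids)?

2

Codon 1: UUG Leu / UUA Leu — synonymous.
Codon 2: CGU Arg / CGU Arg — identical.
Codon 3: ACC Thr / ACG Thr — synonymous.
Codon 4: UAC Tyr / UAU Tyr — synonymous.
Codon 5: UCC Ser / GGC Gly — nonsynonymous.
Codon 6: ACU Thr / GAA Glu — nonsynonymous.
Nonsynonymous differences: 2.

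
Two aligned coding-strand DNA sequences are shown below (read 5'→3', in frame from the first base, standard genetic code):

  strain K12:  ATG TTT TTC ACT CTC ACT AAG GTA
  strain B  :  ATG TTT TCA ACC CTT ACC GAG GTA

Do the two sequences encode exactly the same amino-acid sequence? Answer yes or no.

no

Codon 1: ATG Met / ATG Met — identical.
Codon 2: TTT Phe / TTT Phe — identical.
Codon 3: TTC Phe / TCA Ser — nonsynonymous.
Codon 4: ACT Thr / ACC Thr — synonymous.
Codon 5: CTC Leu / CTT Leu — synonymous.
Codon 6: ACT Thr / ACC Thr — synonymous.
Codon 7: AAG Lys / GAG Glu — nonsynonymous.
Codon 8: GTA Val / GTA Val — identical.
Nonsynonymous differences: 2 → different protein.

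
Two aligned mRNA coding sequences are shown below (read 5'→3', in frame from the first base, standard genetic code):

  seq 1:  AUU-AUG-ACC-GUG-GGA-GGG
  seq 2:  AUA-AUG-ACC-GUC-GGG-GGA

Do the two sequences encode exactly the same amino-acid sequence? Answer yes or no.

yes

Codon 1: AUU Ile / AUA Ile — synonymous.
Codon 2: AUG Met / AUG Met — identical.
Codon 3: ACC Thr / ACC Thr — identical.
Codon 4: GUG Val / GUC Val — synonymous.
Codon 5: GGA Gly / GGG Gly — synonymous.
Codon 6: GGG Gly / GGA Gly — synonymous.
Nonsynonymous differences: 0 → same protein.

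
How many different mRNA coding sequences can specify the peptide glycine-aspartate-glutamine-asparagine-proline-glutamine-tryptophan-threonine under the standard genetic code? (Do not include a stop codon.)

1024

Gly: 4 codons.
Asp: 2 codons.
Gln: 2 codons.
Asn: 2 codons.
Pro: 4 codons.
Gln: 2 codons.
Trp: 1 codon.
Thr: 4 codons.
4 × 2 × 2 × 2 × 4 × 2 × 1 × 4 = 1024.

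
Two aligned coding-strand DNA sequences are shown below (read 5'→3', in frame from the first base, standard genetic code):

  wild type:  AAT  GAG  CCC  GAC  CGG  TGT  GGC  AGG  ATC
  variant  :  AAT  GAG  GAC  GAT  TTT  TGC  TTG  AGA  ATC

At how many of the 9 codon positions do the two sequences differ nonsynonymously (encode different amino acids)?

Codon 1: AAT Asn / AAT Asn — identical.
Codon 2: GAG Glu / GAG Glu — identical.
Codon 3: CCC Pro / GAC Asp — nonsynonymous.
Codon 4: GAC Asp / GAT Asp — synonymous.
Codon 5: CGG Arg / TTT Phe — nonsynonymous.
Codon 6: TGT Cys / TGC Cys — synonymous.
Codon 7: GGC Gly / TTG Leu — nonsynonymous.
Codon 8: AGG Arg / AGA Arg — synonymous.
Codon 9: ATC Ile / ATC Ile — identical.
Nonsynonymous differences: 3.

3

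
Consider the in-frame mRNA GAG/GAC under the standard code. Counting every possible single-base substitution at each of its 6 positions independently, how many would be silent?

2

Codon 1 (GAG, Glu): 1 synonymous substitution.
Codon 2 (GAC, Asp): 1 synonymous substitution.
Total: 1 + 1 = 2.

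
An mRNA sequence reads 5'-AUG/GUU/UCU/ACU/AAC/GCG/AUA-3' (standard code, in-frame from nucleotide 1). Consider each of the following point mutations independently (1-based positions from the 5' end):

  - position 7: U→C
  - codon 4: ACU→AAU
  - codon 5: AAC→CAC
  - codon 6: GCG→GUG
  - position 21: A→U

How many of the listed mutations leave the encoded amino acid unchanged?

Codon 3: UCU (Ser) → CCU (Pro) — missense.
Codon 4: ACU (Thr) → AAU (Asn) — missense.
Codon 5: AAC (Asn) → CAC (His) — missense.
Codon 6: GCG (Ala) → GUG (Val) — missense.
Codon 7: AUA (Ile) → AUU (Ile) — synonymous.
Synonymous: 1 of 5.

1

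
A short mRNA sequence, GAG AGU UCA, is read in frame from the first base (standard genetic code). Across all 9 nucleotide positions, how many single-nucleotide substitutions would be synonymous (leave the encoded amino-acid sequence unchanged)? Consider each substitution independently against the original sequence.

5

Codon 1 (GAG, Glu): 1 synonymous substitution.
Codon 2 (AGU, Ser): 1 synonymous substitution.
Codon 3 (UCA, Ser): 3 synonymous substitutions.
Total: 1 + 1 + 3 = 5.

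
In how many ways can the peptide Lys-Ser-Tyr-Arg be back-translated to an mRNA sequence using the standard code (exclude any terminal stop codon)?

144

Lys: 2 codons.
Ser: 6 codons.
Tyr: 2 codons.
Arg: 6 codons.
2 × 6 × 2 × 6 = 144.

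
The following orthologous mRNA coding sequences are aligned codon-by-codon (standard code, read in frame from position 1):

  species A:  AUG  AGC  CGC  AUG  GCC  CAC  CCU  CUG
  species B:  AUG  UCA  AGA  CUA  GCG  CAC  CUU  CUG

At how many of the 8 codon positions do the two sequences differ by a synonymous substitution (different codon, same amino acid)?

Codon 1: AUG Met / AUG Met — identical.
Codon 2: AGC Ser / UCA Ser — synonymous.
Codon 3: CGC Arg / AGA Arg — synonymous.
Codon 4: AUG Met / CUA Leu — nonsynonymous.
Codon 5: GCC Ala / GCG Ala — synonymous.
Codon 6: CAC His / CAC His — identical.
Codon 7: CCU Pro / CUU Leu — nonsynonymous.
Codon 8: CUG Leu / CUG Leu — identical.
Synonymous differences: 3.

3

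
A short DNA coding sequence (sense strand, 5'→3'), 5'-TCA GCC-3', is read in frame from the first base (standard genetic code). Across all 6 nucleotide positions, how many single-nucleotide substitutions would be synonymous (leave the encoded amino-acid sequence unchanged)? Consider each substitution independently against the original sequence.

6

Codon 1 (TCA, Ser): 3 synonymous substitutions.
Codon 2 (GCC, Ala): 3 synonymous substitutions.
Total: 3 + 3 = 6.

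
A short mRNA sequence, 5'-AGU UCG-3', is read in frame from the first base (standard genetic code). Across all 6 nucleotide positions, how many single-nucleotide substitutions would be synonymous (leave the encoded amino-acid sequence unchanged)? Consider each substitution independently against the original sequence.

Codon 1 (AGU, Ser): 1 synonymous substitution.
Codon 2 (UCG, Ser): 3 synonymous substitutions.
Total: 1 + 3 = 4.

4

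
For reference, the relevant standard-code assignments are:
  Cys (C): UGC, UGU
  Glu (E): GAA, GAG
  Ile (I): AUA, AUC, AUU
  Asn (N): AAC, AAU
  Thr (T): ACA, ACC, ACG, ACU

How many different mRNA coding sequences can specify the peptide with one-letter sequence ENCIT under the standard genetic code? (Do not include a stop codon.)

96

Glu: 2 codons.
Asn: 2 codons.
Cys: 2 codons.
Ile: 3 codons.
Thr: 4 codons.
2 × 2 × 2 × 3 × 4 = 96.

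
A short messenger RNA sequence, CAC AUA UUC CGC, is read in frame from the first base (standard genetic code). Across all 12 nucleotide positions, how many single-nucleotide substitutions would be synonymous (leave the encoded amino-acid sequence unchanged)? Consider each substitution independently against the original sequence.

7

Codon 1 (CAC, His): 1 synonymous substitution.
Codon 2 (AUA, Ile): 2 synonymous substitutions.
Codon 3 (UUC, Phe): 1 synonymous substitution.
Codon 4 (CGC, Arg): 3 synonymous substitutions.
Total: 1 + 2 + 1 + 3 = 7.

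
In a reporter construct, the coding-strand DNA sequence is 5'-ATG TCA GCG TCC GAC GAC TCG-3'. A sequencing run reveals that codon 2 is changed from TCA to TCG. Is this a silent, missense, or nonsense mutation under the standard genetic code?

silent

Position 6 falls in codon 2: TCA → Ser.
After the substitution the codon is TCG → Ser.
Both encode Ser, so the change is synonymous.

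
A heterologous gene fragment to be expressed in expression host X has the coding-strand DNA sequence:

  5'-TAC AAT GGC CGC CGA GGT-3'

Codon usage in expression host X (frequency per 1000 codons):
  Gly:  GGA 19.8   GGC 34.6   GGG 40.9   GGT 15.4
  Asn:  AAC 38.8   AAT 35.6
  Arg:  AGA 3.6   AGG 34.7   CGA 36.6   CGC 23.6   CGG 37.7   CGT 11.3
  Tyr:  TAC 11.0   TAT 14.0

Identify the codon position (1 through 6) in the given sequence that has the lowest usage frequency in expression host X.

Codon 1 TAC (Tyr): 11.0 per 1000.
Codon 2 AAT (Asn): 35.6 per 1000.
Codon 3 GGC (Gly): 34.6 per 1000.
Codon 4 CGC (Arg): 23.6 per 1000.
Codon 5 CGA (Arg): 36.6 per 1000.
Codon 6 GGT (Gly): 15.4 per 1000.
Lowest frequency is 11.0 at codon 1.

1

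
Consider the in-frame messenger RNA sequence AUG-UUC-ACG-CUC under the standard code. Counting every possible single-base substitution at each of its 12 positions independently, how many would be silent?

7

Codon 1 (AUG, Met): 0 synonymous substitutions.
Codon 2 (UUC, Phe): 1 synonymous substitution.
Codon 3 (ACG, Thr): 3 synonymous substitutions.
Codon 4 (CUC, Leu): 3 synonymous substitutions.
Total: 0 + 1 + 3 + 3 = 7.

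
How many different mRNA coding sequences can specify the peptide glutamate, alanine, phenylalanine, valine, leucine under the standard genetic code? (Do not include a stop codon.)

Glu: 2 codons.
Ala: 4 codons.
Phe: 2 codons.
Val: 4 codons.
Leu: 6 codons.
2 × 4 × 2 × 4 × 6 = 384.

384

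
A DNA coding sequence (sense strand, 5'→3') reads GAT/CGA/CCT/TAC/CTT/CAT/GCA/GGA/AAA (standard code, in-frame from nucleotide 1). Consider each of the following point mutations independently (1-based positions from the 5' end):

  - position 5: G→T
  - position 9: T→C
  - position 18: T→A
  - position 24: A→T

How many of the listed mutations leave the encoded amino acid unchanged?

2

Codon 2: CGA (Arg) → CTA (Leu) — missense.
Codon 3: CCT (Pro) → CCC (Pro) — synonymous.
Codon 6: CAT (His) → CAA (Gln) — missense.
Codon 8: GGA (Gly) → GGT (Gly) — synonymous.
Synonymous: 2 of 4.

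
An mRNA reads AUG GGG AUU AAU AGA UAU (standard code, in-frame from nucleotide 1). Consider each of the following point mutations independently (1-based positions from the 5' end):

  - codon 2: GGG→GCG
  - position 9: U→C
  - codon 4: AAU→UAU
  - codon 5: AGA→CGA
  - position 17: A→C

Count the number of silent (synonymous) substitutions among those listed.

2

Codon 2: GGG (Gly) → GCG (Ala) — missense.
Codon 3: AUU (Ile) → AUC (Ile) — synonymous.
Codon 4: AAU (Asn) → UAU (Tyr) — missense.
Codon 5: AGA (Arg) → CGA (Arg) — synonymous.
Codon 6: UAU (Tyr) → UCU (Ser) — missense.
Synonymous: 2 of 5.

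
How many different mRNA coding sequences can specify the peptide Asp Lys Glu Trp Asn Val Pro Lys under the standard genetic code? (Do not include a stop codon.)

Asp: 2 codons.
Lys: 2 codons.
Glu: 2 codons.
Trp: 1 codon.
Asn: 2 codons.
Val: 4 codons.
Pro: 4 codons.
Lys: 2 codons.
2 × 2 × 2 × 1 × 2 × 4 × 4 × 2 = 512.

512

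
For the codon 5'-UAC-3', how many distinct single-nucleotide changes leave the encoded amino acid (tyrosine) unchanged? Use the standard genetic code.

1

Position 1: none → 0 synonymous.
Position 2: none → 0 synonymous.
Position 3: UAU → 1 synonymous.
Total: 0 + 0 + 1 = 1.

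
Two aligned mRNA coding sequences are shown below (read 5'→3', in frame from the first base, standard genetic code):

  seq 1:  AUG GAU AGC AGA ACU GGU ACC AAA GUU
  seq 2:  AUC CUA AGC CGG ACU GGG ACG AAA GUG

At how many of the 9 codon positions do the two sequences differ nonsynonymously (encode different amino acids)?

Codon 1: AUG Met / AUC Ile — nonsynonymous.
Codon 2: GAU Asp / CUA Leu — nonsynonymous.
Codon 3: AGC Ser / AGC Ser — identical.
Codon 4: AGA Arg / CGG Arg — synonymous.
Codon 5: ACU Thr / ACU Thr — identical.
Codon 6: GGU Gly / GGG Gly — synonymous.
Codon 7: ACC Thr / ACG Thr — synonymous.
Codon 8: AAA Lys / AAA Lys — identical.
Codon 9: GUU Val / GUG Val — synonymous.
Nonsynonymous differences: 2.

2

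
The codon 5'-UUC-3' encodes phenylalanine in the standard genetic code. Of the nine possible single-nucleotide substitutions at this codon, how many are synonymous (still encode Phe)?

Position 1: none → 0 synonymous.
Position 2: none → 0 synonymous.
Position 3: UUU → 1 synonymous.
Total: 0 + 0 + 1 = 1.

1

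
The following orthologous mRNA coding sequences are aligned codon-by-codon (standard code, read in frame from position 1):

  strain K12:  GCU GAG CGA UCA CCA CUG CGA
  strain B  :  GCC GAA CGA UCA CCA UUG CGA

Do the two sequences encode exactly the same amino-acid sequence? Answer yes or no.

Codon 1: GCU Ala / GCC Ala — synonymous.
Codon 2: GAG Glu / GAA Glu — synonymous.
Codon 3: CGA Arg / CGA Arg — identical.
Codon 4: UCA Ser / UCA Ser — identical.
Codon 5: CCA Pro / CCA Pro — identical.
Codon 6: CUG Leu / UUG Leu — synonymous.
Codon 7: CGA Arg / CGA Arg — identical.
Nonsynonymous differences: 0 → same protein.

yes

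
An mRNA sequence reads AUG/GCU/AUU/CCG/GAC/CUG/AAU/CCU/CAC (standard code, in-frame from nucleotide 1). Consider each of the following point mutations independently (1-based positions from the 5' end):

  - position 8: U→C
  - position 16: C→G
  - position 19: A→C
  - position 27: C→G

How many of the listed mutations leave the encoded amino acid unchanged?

Codon 3: AUU (Ile) → ACU (Thr) — missense.
Codon 6: CUG (Leu) → GUG (Val) — missense.
Codon 7: AAU (Asn) → CAU (His) — missense.
Codon 9: CAC (His) → CAG (Gln) — missense.
Synonymous: 0 of 4.

0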